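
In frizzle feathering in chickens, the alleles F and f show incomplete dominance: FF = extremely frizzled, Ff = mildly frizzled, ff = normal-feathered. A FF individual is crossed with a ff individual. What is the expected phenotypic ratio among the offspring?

Punnett square for FF × ff:
Offspring genotypes: 4 Ff
Phenotype counts: 4 mildly frizzled
Ratio: all mildly frizzled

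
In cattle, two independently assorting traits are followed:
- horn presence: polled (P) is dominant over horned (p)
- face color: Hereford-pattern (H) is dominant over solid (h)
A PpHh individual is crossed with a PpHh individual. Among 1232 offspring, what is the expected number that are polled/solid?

Dihybrid cross PpHh × PpHh — consider each gene separately:
horn presence: Pp × Pp → 1 PP, 2 Pp, 1 pp → 3 P_ : 1 pp (out of 4)
face color: Hh × Hh → 1 HH, 2 Hh, 1 hh → 3 H_ : 1 hh (out of 4)
Combine (counts out of 4 × 4 = 16): polled/Hereford-pattern (P_H_) = 3×3 = 9; polled/solid (P_hh) = 3×1 = 3; horned/Hereford-pattern (ppH_) = 1×3 = 3; horned/solid (pphh) = 1×1 = 1
Phenotype counts (out of 16): 9 polled/Hereford-pattern, 3 polled/solid, 3 horned/Hereford-pattern, 1 horned/solid
polled/solid: 3 out of 16 → fraction 3/16
Expected count = 3/16 × 1232 = 231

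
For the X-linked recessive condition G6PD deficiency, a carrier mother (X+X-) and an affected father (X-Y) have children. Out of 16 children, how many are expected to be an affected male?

Cross: X+X- × X-Y
Offspring: 1 X+X-, 1 X+Y, 1 X-X-, 1 X-Y
Probability of an affected male: 1/4
Expected count = 1/4 × 16 = 4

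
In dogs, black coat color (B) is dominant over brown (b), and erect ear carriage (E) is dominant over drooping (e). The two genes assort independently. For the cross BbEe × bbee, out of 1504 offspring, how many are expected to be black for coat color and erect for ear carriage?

Dihybrid cross BbEe × bbee — consider each gene separately:
coat color: Bb × bb → 2 Bb, 2 bb → 2 B_ : 2 bb (out of 4)
ear carriage: Ee × ee → 2 Ee, 2 ee → 2 E_ : 2 ee (out of 4)
Looking for: black (B_) and erect (E_)
P(black) = 2/4, P(erect) = 2/4
P(both) = 2/4 × 2/4 = 4/16 = 1/4
Expected count = 1/4 × 1504 = 376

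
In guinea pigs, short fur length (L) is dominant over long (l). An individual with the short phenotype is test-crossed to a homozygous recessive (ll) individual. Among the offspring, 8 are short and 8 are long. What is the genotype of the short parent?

Test cross: ? × ll
Offspring: 8 short, 8 long — approximately 1:1.
A 1:1 ratio in a test cross indicates the unknown parent is heterozygous (Ll).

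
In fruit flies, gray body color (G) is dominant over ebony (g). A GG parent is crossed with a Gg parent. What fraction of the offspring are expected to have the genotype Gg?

Punnett square for GG × Gg:
Offspring genotypes: 2 GG, 2 Gg
Total offspring: 4
Count with target: 2
Probability: 2/4 = 1/2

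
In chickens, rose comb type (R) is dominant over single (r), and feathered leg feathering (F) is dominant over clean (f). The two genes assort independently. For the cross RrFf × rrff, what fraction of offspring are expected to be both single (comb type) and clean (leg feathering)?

Dihybrid cross RrFf × rrff — consider each gene separately:
comb type: Rr × rr → 2 Rr, 2 rr → 2 R_ : 2 rr (out of 4)
leg feathering: Ff × ff → 2 Ff, 2 ff → 2 F_ : 2 ff (out of 4)
Looking for: single (rr) and clean (ff)
P(single) = 2/4, P(clean) = 2/4
P(both) = 2/4 × 2/4 = 4/16 = 1/4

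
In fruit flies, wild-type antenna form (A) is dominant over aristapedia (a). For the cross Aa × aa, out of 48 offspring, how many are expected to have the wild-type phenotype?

Punnett square for Aa × aa:
Offspring genotypes: 2 Aa, 2 aa
Total offspring: 4
Count with target: 2
Probability: 2/4 = 1/2
Expected count = 1/2 × 48 = 24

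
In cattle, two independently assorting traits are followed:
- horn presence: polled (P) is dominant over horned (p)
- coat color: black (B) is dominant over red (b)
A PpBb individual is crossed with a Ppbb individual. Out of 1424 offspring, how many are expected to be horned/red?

Dihybrid cross PpBb × Ppbb — consider each gene separately:
horn presence: Pp × Pp → 1 PP, 2 Pp, 1 pp → 3 P_ : 1 pp (out of 4)
coat color: Bb × bb → 2 Bb, 2 bb → 2 B_ : 2 bb (out of 4)
Combine (counts out of 4 × 4 = 16): polled/black (P_B_) = 3×2 = 6; polled/red (P_bb) = 3×2 = 6; horned/black (ppB_) = 1×2 = 2; horned/red (ppbb) = 1×2 = 2
Phenotype counts (out of 16): 6 polled/black, 6 polled/red, 2 horned/black, 2 horned/red
horned/red: 2 out of 16 → fraction 1/8
Expected count = 1/8 × 1424 = 178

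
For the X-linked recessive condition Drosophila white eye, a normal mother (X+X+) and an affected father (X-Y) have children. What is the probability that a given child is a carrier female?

Cross: X+X+ × X-Y
Offspring: 2 X+X-, 2 X+Y
Probability of a carrier female: 2/4 = 1/2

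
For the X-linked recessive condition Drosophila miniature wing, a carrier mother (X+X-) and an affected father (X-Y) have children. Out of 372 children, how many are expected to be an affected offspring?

Cross: X+X- × X-Y
Offspring: 1 X+X-, 1 X+Y, 1 X-X-, 1 X-Y
Probability of an affected offspring: 2/4 = 1/2
Expected count = 1/2 × 372 = 186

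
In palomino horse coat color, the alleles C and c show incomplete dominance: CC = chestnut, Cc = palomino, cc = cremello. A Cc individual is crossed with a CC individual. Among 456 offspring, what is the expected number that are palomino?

Punnett square for Cc × CC:
Offspring genotypes: 2 CC, 2 Cc
Phenotype counts: 2 chestnut, 2 palomino
palomino: 2 out of 4 → fraction 1/2
Expected count = 1/2 × 456 = 228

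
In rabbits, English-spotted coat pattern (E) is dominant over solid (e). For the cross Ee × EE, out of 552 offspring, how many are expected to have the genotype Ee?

Punnett square for Ee × EE:
Offspring genotypes: 2 EE, 2 Ee
Total offspring: 4
Count with target: 2
Probability: 2/4 = 1/2
Expected count = 1/2 × 552 = 276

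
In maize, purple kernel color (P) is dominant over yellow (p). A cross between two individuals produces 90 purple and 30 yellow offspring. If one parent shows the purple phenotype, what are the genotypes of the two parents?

Observed offspring: 90 purple, 30 yellow
The observed ratio simplifies to 3:1. Yellow (pp) offspring appear, so each parent must contribute one p allele. The parent stated to show purple carries P, so it is Pp. The other parent is then either Pp or pp: Pp × pp would give a 1:1 split, whereas Pp × Pp gives 3:1 — matching the data. So both parents are heterozygous (Pp × Pp).
Parent genotypes: Pp × Pp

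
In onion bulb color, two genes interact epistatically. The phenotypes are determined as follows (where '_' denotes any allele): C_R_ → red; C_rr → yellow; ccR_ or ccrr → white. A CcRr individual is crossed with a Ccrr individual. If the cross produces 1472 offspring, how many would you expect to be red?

Cross: CcRr × Ccrr — consider each gene separately:
C gene: Cc × Cc → 1 CC, 2 Cc, 1 cc → 3 C_ : 1 cc (out of 4)
R gene: Rr × rr → 2 Rr, 2 rr → 2 R_ : 2 rr (out of 4)
Genotype classes (out of 4 × 4 = 16): C_R_ = 3×2 = 6; C_rr = 3×2 = 6; ccR_ = 1×2 = 2; ccrr = 1×2 = 2
Apply the phenotype rules: C_R_ (6) → red; C_rr (6) → yellow; ccR_ (2) + ccrr (2) → white
Phenotype counts (out of 16): 6 red, 6 yellow, 4 white
red: 6 out of 16 → fraction 3/8
Expected count = 3/8 × 1472 = 552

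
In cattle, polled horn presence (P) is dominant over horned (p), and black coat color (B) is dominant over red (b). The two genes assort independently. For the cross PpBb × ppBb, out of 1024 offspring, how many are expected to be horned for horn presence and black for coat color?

Dihybrid cross PpBb × ppBb — consider each gene separately:
horn presence: Pp × pp → 2 Pp, 2 pp → 2 P_ : 2 pp (out of 4)
coat color: Bb × Bb → 1 BB, 2 Bb, 1 bb → 3 B_ : 1 bb (out of 4)
Looking for: horned (pp) and black (B_)
P(horned) = 2/4, P(black) = 3/4
P(both) = 2/4 × 3/4 = 6/16 = 3/8
Expected count = 3/8 × 1024 = 384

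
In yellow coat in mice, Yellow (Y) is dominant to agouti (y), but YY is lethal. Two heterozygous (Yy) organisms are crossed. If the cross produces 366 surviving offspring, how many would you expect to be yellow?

Cross: Yy × Yy
Punnett square offspring (before lethality): 1 YY, 2 Yy, 1 yy
The YY genotype is lethal (embryos die); surviving offspring: 2 Yy, 1 yy
yellow: 2 out of 3 → fraction 2/3
Expected count = 2/3 × 366 = 244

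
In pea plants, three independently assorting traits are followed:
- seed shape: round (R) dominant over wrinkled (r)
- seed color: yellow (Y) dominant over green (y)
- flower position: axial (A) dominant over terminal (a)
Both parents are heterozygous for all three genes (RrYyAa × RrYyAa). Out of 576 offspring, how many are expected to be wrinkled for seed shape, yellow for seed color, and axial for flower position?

Trihybrid cross: RrYyAa × RrYyAa
Each trait segregates independently with a 3:1 phenotypic ratio, so each gene contributes 3/4 (dominant) or 1/4 (recessive).
Target: wrinkled (seed shape), yellow (seed color), axial (flower position)
Probability = product of independent per-trait probabilities
= 1/4 × 3/4 × 3/4 = 9/64
Expected count = 9/64 × 576 = 81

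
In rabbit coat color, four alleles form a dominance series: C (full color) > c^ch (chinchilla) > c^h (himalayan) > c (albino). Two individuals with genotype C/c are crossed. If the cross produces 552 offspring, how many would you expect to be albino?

Cross: C/c × C/c
Allele dominance: C > c^ch > c^h > c
Offspring genotypes: 1 C/C, 2 C/c, 1 c/c
Phenotype counts: 3 full color, 1 albino
albino: 1 out of 4 → fraction 1/4
Expected count = 1/4 × 552 = 138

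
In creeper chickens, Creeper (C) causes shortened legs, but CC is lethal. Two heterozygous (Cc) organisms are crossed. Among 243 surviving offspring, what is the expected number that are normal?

Cross: Cc × Cc
Punnett square offspring (before lethality): 1 CC, 2 Cc, 1 cc
The CC genotype is lethal (embryos die); surviving offspring: 2 Cc, 1 cc
normal: 1 out of 3 → fraction 1/3
Expected count = 1/3 × 243 = 81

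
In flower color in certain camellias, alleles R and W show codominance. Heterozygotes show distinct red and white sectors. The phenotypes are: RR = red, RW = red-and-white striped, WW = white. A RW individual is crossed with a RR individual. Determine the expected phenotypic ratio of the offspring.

Punnett square for RW × RR:
Offspring genotypes: 2 RR, 2 RW
Phenotype counts: 2 red, 2 red-and-white striped
Ratio: 1 red : 1 red-and-white striped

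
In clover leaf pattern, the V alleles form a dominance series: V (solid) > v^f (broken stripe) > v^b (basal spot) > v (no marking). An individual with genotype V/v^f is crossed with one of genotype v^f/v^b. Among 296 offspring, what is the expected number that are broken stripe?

Cross: V/v^f × v^f/v^b
Allele dominance: V > v^f > v^b > v
Offspring genotypes: 1 V/v^f, 1 V/v^b, 1 v^f/v^f, 1 v^f/v^b
Phenotype counts: 2 solid, 2 broken stripe
broken stripe: 2 out of 4 → fraction 1/2
Expected count = 1/2 × 296 = 148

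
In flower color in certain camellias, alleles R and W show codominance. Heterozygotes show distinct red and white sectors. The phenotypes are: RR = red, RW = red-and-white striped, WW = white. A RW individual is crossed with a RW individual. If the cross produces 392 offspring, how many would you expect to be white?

Punnett square for RW × RW:
Offspring genotypes: 1 RR, 2 RW, 1 WW
Phenotype counts: 1 red, 2 red-and-white striped, 1 white
white: 1 out of 4 → fraction 1/4
Expected count = 1/4 × 392 = 98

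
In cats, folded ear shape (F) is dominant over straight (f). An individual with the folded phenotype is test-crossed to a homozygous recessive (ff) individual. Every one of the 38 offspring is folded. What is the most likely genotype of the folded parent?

Test cross: ? × ff
All offspring are folded.
If the unknown parent were heterozygous (Ff), about half of 38 offspring would be straight; none are. The unknown parent is most likely homozygous dominant (FF).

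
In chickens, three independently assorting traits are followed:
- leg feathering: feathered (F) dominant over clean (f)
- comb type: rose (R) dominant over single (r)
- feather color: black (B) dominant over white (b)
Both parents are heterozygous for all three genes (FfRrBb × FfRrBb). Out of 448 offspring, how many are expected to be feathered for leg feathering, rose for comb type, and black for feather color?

Trihybrid cross: FfRrBb × FfRrBb
Each trait segregates independently with a 3:1 phenotypic ratio, so each gene contributes 3/4 (dominant) or 1/4 (recessive).
Target: feathered (leg feathering), rose (comb type), black (feather color)
Probability = product of independent per-trait probabilities
= 3/4 × 3/4 × 3/4 = 27/64
Expected count = 27/64 × 448 = 189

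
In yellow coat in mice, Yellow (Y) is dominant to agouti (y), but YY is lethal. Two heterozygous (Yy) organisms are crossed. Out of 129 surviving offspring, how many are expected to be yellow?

Cross: Yy × Yy
Punnett square offspring (before lethality): 1 YY, 2 Yy, 1 yy
The YY genotype is lethal (embryos die); surviving offspring: 2 Yy, 1 yy
yellow: 2 out of 3 → fraction 2/3
Expected count = 2/3 × 129 = 86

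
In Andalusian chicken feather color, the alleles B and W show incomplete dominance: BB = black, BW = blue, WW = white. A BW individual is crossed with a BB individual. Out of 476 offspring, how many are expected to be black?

Punnett square for BW × BB:
Offspring genotypes: 2 BB, 2 BW
Phenotype counts: 2 black, 2 blue
black: 2 out of 4 → fraction 1/2
Expected count = 1/2 × 476 = 238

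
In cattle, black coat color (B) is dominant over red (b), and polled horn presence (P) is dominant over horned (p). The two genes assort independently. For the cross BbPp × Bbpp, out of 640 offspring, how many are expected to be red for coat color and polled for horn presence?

Dihybrid cross BbPp × Bbpp — consider each gene separately:
coat color: Bb × Bb → 1 BB, 2 Bb, 1 bb → 3 B_ : 1 bb (out of 4)
horn presence: Pp × pp → 2 Pp, 2 pp → 2 P_ : 2 pp (out of 4)
Looking for: red (bb) and polled (P_)
P(red) = 1/4, P(polled) = 2/4
P(both) = 1/4 × 2/4 = 2/16 = 1/8
Expected count = 1/8 × 640 = 80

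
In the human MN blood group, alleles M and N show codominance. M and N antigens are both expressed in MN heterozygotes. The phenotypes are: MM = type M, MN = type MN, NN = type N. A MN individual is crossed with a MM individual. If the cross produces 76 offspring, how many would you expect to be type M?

Punnett square for MN × MM:
Offspring genotypes: 2 MM, 2 MN
Phenotype counts: 2 type M, 2 type MN
type M: 2 out of 4 → fraction 1/2
Expected count = 1/2 × 76 = 38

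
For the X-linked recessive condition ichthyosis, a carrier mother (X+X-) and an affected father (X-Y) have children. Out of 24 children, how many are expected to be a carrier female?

Cross: X+X- × X-Y
Offspring: 1 X+X-, 1 X+Y, 1 X-X-, 1 X-Y
Probability of a carrier female: 1/4
Expected count = 1/4 × 24 = 6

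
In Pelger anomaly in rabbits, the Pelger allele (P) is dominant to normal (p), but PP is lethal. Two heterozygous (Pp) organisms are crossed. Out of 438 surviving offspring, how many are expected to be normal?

Cross: Pp × Pp
Punnett square offspring (before lethality): 1 PP, 2 Pp, 1 pp
The PP genotype is lethal (embryos die); surviving offspring: 2 Pp, 1 pp
normal: 1 out of 3 → fraction 1/3
Expected count = 1/3 × 438 = 146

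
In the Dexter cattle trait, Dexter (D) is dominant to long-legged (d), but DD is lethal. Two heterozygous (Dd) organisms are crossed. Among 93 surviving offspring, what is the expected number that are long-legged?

Cross: Dd × Dd
Punnett square offspring (before lethality): 1 DD, 2 Dd, 1 dd
The DD genotype is lethal (embryos die); surviving offspring: 2 Dd, 1 dd
long-legged: 1 out of 3 → fraction 1/3
Expected count = 1/3 × 93 = 31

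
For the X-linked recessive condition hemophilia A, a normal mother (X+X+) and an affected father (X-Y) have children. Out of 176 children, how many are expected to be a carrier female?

Cross: X+X+ × X-Y
Offspring: 2 X+X-, 2 X+Y
Probability of a carrier female: 2/4 = 1/2
Expected count = 1/2 × 176 = 88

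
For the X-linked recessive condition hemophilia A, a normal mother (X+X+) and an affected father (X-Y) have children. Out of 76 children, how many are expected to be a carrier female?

Cross: X+X+ × X-Y
Offspring: 2 X+X-, 2 X+Y
Probability of a carrier female: 2/4 = 1/2
Expected count = 1/2 × 76 = 38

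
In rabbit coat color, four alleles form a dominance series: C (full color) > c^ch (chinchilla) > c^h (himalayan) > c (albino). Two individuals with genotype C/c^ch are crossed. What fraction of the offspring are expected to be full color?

Cross: C/c^ch × C/c^ch
Allele dominance: C > c^ch > c^h > c
Offspring genotypes: 1 C/C, 2 C/c^ch, 1 c^ch/c^ch
Phenotype counts: 3 full color, 1 chinchilla
full color: 3 out of 4
Probability: 3/4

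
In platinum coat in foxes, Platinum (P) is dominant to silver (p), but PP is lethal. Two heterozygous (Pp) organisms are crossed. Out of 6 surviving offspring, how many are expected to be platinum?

Cross: Pp × Pp
Punnett square offspring (before lethality): 1 PP, 2 Pp, 1 pp
The PP genotype is lethal (embryos die); surviving offspring: 2 Pp, 1 pp
platinum: 2 out of 3 → fraction 2/3
Expected count = 2/3 × 6 = 4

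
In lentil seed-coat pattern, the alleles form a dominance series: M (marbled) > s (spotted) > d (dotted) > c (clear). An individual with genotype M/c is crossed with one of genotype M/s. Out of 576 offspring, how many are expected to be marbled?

Cross: M/c × M/s
Allele dominance: M > s > d > c
Offspring genotypes: 1 M/M, 1 M/s, 1 M/c, 1 s/c
Phenotype counts: 3 marbled, 1 spotted
marbled: 3 out of 4 → fraction 3/4
Expected count = 3/4 × 576 = 432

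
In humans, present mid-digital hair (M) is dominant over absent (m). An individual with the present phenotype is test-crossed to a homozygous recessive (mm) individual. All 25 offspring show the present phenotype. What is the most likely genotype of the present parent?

Test cross: ? × mm
All offspring are present.
If the unknown parent were heterozygous (Mm), about half of 25 offspring would be absent; none are. The unknown parent is most likely homozygous dominant (MM).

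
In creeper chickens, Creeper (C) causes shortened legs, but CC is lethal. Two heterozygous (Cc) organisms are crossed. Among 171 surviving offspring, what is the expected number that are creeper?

Cross: Cc × Cc
Punnett square offspring (before lethality): 1 CC, 2 Cc, 1 cc
The CC genotype is lethal (embryos die); surviving offspring: 2 Cc, 1 cc
creeper: 2 out of 3 → fraction 2/3
Expected count = 2/3 × 171 = 114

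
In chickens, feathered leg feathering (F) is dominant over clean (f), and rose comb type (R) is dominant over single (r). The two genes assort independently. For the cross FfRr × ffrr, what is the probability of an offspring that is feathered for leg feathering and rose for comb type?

Dihybrid cross FfRr × ffrr — consider each gene separately:
leg feathering: Ff × ff → 2 Ff, 2 ff → 2 F_ : 2 ff (out of 4)
comb type: Rr × rr → 2 Rr, 2 rr → 2 R_ : 2 rr (out of 4)
Looking for: feathered (F_) and rose (R_)
P(feathered) = 2/4, P(rose) = 2/4
P(both) = 2/4 × 2/4 = 4/16 = 1/4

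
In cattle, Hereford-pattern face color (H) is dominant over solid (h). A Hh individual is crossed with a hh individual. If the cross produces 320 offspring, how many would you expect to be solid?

Punnett square for Hh × hh:
Offspring genotypes: 2 Hh, 2 hh
Hereford-pattern: 2, solid: 2
solid: 2 out of 4 → fraction 1/2
Expected count = 1/2 × 320 = 160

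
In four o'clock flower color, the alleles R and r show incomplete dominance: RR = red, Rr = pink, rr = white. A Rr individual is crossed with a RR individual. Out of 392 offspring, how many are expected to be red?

Punnett square for Rr × RR:
Offspring genotypes: 2 RR, 2 Rr
Phenotype counts: 2 red, 2 pink
red: 2 out of 4 → fraction 1/2
Expected count = 1/2 × 392 = 196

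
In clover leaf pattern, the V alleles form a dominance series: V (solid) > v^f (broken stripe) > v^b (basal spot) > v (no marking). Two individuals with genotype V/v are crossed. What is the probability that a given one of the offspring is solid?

Cross: V/v × V/v
Allele dominance: V > v^f > v^b > v
Offspring genotypes: 1 V/V, 2 V/v, 1 v/v
Phenotype counts: 3 solid, 1 unmarked
solid: 3 out of 4
Probability: 3/4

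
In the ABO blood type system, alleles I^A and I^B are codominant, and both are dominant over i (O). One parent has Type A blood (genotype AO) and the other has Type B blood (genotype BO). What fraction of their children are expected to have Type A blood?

Cross: AO × BO
Possible offspring genotypes: 1 AB, 1 AO, 1 BO, 1 OO
Blood type counts: 1 Type AB, 1 Type A, 1 Type B, 1 Type O
Probability of Type A: 1/4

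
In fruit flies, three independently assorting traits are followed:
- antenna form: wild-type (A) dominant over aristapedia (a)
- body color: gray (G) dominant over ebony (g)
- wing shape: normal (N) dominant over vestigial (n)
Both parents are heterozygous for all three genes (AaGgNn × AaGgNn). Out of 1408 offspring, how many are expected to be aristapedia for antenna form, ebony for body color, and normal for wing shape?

Trihybrid cross: AaGgNn × AaGgNn
Each trait segregates independently with a 3:1 phenotypic ratio, so each gene contributes 3/4 (dominant) or 1/4 (recessive).
Target: aristapedia (antenna form), ebony (body color), normal (wing shape)
Probability = product of independent per-trait probabilities
= 1/4 × 1/4 × 3/4 = 3/64
Expected count = 3/64 × 1408 = 66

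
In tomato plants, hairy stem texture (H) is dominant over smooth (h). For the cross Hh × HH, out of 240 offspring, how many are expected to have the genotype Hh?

Punnett square for Hh × HH:
Offspring genotypes: 2 HH, 2 Hh
Total offspring: 4
Count with target: 2
Probability: 2/4 = 1/2
Expected count = 1/2 × 240 = 120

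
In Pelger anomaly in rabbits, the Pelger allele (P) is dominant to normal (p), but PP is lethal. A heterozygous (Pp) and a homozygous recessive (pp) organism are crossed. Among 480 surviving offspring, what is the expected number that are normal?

Cross: Pp × pp
Punnett square offspring (before lethality): 2 Pp, 2 pp
No PP offspring are produced in this cross.
normal: 2 out of 4 → fraction 1/2
Expected count = 1/2 × 480 = 240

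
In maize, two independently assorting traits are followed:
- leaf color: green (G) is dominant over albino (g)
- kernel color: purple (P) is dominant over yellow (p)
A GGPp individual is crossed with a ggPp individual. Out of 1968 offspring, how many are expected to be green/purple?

Dihybrid cross GGPp × ggPp — consider each gene separately:
leaf color: GG × gg → 4 Gg → 4 G_ (out of 4)
kernel color: Pp × Pp → 1 PP, 2 Pp, 1 pp → 3 P_ : 1 pp (out of 4)
Combine (counts out of 4 × 4 = 16): green/purple (G_P_) = 4×3 = 12; green/yellow (G_pp) = 4×1 = 4
Phenotype counts (out of 16): 12 green/purple, 4 green/yellow
green/purple: 12 out of 16 → fraction 3/4
Expected count = 3/4 × 1968 = 1476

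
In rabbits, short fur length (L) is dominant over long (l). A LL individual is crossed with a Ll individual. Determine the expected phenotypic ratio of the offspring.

Punnett square for LL × Ll:
Offspring genotypes: 2 LL, 2 Ll
short: 4, long: 0
Ratio: all short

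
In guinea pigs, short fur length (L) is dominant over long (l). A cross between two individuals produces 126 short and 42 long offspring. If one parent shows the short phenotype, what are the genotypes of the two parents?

Observed offspring: 126 short, 42 long
The observed ratio simplifies to 3:1. Long (ll) offspring appear, so each parent must contribute one l allele. The parent stated to show short carries L, so it is Ll. The other parent is then either Ll or ll: Ll × ll would give a 1:1 split, whereas Ll × Ll gives 3:1 — matching the data. So both parents are heterozygous (Ll × Ll).
Parent genotypes: Ll × Ll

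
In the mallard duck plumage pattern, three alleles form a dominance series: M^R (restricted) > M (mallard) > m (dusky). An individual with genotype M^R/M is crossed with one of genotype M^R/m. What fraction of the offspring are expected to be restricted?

Cross: M^R/M × M^R/m
Allele dominance: M^R > M > m
Offspring genotypes: 1 M^R/M^R, 1 M^R/m, 1 M^R/M, 1 M/m
Phenotype counts: 3 restricted, 1 mallard
restricted: 3 out of 4
Probability: 3/4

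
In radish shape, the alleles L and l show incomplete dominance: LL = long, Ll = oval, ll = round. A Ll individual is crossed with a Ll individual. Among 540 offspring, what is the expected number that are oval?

Punnett square for Ll × Ll:
Offspring genotypes: 1 LL, 2 Ll, 1 ll
Phenotype counts: 1 long, 2 oval, 1 round
oval: 2 out of 4 → fraction 1/2
Expected count = 1/2 × 540 = 270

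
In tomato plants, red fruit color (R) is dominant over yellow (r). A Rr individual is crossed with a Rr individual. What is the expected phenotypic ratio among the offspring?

Punnett square for Rr × Rr:
Offspring genotypes: 1 RR, 2 Rr, 1 rr
red: 3, yellow: 1
Ratio: 3:1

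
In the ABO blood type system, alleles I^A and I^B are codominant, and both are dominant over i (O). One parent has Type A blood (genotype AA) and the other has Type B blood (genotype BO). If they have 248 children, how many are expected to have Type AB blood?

Cross: AA × BO
Possible offspring genotypes: 2 AB, 2 AO
Blood type counts: 2 Type AB, 2 Type A
Probability of Type AB: 2/4 = 1/2
Expected count = 1/2 × 248 = 124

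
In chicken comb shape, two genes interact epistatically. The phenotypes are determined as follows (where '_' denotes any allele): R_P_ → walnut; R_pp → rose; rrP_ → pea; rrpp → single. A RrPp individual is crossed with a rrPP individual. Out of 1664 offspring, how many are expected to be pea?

Cross: RrPp × rrPP — consider each gene separately:
R gene: Rr × rr → 2 Rr, 2 rr → 2 R_ : 2 rr (out of 4)
P gene: Pp × PP → 2 PP, 2 Pp → 4 P_ (out of 4)
Genotype classes (out of 4 × 4 = 16): R_P_ = 2×4 = 8; rrP_ = 2×4 = 8
Apply the phenotype rules: R_P_ (8) → walnut; rrP_ (8) → pea
Phenotype counts (out of 16): 8 walnut, 8 pea
pea: 8 out of 16 → fraction 1/2
Expected count = 1/2 × 1664 = 832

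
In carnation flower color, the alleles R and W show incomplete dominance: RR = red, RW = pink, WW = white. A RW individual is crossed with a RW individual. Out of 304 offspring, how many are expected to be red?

Punnett square for RW × RW:
Offspring genotypes: 1 RR, 2 RW, 1 WW
Phenotype counts: 1 red, 2 pink, 1 white
red: 1 out of 4 → fraction 1/4
Expected count = 1/4 × 304 = 76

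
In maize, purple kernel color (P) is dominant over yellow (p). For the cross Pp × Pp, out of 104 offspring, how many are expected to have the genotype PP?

Punnett square for Pp × Pp:
Offspring genotypes: 1 PP, 2 Pp, 1 pp
Total offspring: 4
Count with target: 1
Probability: 1/4
Expected count = 1/4 × 104 = 26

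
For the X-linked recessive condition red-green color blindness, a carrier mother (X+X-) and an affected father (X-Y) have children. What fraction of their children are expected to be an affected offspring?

Cross: X+X- × X-Y
Offspring: 1 X+X-, 1 X+Y, 1 X-X-, 1 X-Y
Probability of an affected offspring: 2/4 = 1/2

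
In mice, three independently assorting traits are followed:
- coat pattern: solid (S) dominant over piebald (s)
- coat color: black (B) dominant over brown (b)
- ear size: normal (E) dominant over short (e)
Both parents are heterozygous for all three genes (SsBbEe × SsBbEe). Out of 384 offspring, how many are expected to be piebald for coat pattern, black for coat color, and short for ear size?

Trihybrid cross: SsBbEe × SsBbEe
Each trait segregates independently with a 3:1 phenotypic ratio, so each gene contributes 3/4 (dominant) or 1/4 (recessive).
Target: piebald (coat pattern), black (coat color), short (ear size)
Probability = product of independent per-trait probabilities
= 1/4 × 3/4 × 1/4 = 3/64
Expected count = 3/64 × 384 = 18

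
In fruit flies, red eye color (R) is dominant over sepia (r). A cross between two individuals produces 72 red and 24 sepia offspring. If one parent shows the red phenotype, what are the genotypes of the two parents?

Observed offspring: 72 red, 24 sepia
The observed ratio simplifies to 3:1. Sepia (rr) offspring appear, so each parent must contribute one r allele. The parent stated to show red carries R, so it is Rr. The other parent is then either Rr or rr: Rr × rr would give a 1:1 split, whereas Rr × Rr gives 3:1 — matching the data. So both parents are heterozygous (Rr × Rr).
Parent genotypes: Rr × Rr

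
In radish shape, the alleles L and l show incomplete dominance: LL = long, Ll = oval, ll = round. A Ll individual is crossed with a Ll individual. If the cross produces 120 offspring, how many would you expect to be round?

Punnett square for Ll × Ll:
Offspring genotypes: 1 LL, 2 Ll, 1 ll
Phenotype counts: 1 long, 2 oval, 1 round
round: 1 out of 4 → fraction 1/4
Expected count = 1/4 × 120 = 30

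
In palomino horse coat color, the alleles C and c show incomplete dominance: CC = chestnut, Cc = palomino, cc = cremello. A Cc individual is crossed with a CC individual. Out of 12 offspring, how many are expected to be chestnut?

Punnett square for Cc × CC:
Offspring genotypes: 2 CC, 2 Cc
Phenotype counts: 2 chestnut, 2 palomino
chestnut: 2 out of 4 → fraction 1/2
Expected count = 1/2 × 12 = 6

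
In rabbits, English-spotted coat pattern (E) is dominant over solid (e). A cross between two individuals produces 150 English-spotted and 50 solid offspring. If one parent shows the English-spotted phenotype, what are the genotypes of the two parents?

Observed offspring: 150 English-spotted, 50 solid
The observed ratio simplifies to 3:1. Solid (ee) offspring appear, so each parent must contribute one e allele. The parent stated to show English-spotted carries E, so it is Ee. The other parent is then either Ee or ee: Ee × ee would give a 1:1 split, whereas Ee × Ee gives 3:1 — matching the data. So both parents are heterozygous (Ee × Ee).
Parent genotypes: Ee × Ee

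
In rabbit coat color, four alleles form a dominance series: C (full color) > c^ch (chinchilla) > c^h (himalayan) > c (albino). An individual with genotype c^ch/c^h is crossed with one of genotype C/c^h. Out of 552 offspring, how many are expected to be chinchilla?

Cross: c^ch/c^h × C/c^h
Allele dominance: C > c^ch > c^h > c
Offspring genotypes: 1 C/c^ch, 1 c^ch/c^h, 1 C/c^h, 1 c^h/c^h
Phenotype counts: 2 full color, 1 chinchilla, 1 himalayan
chinchilla: 1 out of 4 → fraction 1/4
Expected count = 1/4 × 552 = 138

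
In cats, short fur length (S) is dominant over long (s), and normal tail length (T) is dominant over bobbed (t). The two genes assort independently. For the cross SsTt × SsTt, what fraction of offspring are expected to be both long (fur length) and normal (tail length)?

Dihybrid cross SsTt × SsTt — consider each gene separately:
fur length: Ss × Ss → 1 SS, 2 Ss, 1 ss → 3 S_ : 1 ss (out of 4)
tail length: Tt × Tt → 1 TT, 2 Tt, 1 tt → 3 T_ : 1 tt (out of 4)
Looking for: long (ss) and normal (T_)
P(long) = 1/4, P(normal) = 3/4
P(both) = 1/4 × 3/4 = 3/16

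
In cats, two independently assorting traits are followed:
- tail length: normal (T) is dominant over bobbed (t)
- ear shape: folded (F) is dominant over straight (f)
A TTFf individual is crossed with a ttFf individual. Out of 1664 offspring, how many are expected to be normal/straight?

Dihybrid cross TTFf × ttFf — consider each gene separately:
tail length: TT × tt → 4 Tt → 4 T_ (out of 4)
ear shape: Ff × Ff → 1 FF, 2 Ff, 1 ff → 3 F_ : 1 ff (out of 4)
Combine (counts out of 4 × 4 = 16): normal/folded (T_F_) = 4×3 = 12; normal/straight (T_ff) = 4×1 = 4
Phenotype counts (out of 16): 12 normal/folded, 4 normal/straight
normal/straight: 4 out of 16 → fraction 1/4
Expected count = 1/4 × 1664 = 416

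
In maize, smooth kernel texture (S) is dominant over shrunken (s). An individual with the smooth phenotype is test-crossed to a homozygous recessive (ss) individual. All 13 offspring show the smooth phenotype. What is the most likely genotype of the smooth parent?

Test cross: ? × ss
All offspring are smooth.
If the unknown parent were heterozygous (Ss), about half of 13 offspring would be shrunken; none are. The unknown parent is most likely homozygous dominant (SS).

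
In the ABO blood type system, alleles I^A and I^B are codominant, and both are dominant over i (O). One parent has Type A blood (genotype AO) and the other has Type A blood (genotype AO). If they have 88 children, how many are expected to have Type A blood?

Cross: AO × AO
Possible offspring genotypes: 1 AA, 2 AO, 1 OO
Blood type counts: 3 Type A, 1 Type O
Probability of Type A: 3/4
Expected count = 3/4 × 88 = 66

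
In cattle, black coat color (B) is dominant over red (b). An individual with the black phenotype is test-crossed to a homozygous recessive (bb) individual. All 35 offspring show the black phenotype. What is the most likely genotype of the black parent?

Test cross: ? × bb
All offspring are black.
If the unknown parent were heterozygous (Bb), about half of 35 offspring would be red; none are. The unknown parent is most likely homozygous dominant (BB).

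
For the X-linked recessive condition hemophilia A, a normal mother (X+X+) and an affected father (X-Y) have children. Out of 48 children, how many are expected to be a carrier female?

Cross: X+X+ × X-Y
Offspring: 2 X+X-, 2 X+Y
Probability of a carrier female: 2/4 = 1/2
Expected count = 1/2 × 48 = 24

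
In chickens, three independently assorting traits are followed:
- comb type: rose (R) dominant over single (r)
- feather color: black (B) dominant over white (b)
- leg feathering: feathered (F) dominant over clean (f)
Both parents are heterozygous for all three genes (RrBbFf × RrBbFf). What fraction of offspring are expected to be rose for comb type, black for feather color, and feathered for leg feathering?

Trihybrid cross: RrBbFf × RrBbFf
Each trait segregates independently with a 3:1 phenotypic ratio, so each gene contributes 3/4 (dominant) or 1/4 (recessive).
Target: rose (comb type), black (feather color), feathered (leg feathering)
Probability = product of independent per-trait probabilities
= 3/4 × 3/4 × 3/4 = 27/64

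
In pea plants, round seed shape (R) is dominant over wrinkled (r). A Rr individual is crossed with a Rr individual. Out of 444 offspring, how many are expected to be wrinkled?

Punnett square for Rr × Rr:
Offspring genotypes: 1 RR, 2 Rr, 1 rr
round: 3, wrinkled: 1
wrinkled: 1 out of 4 → fraction 1/4
Expected count = 1/4 × 444 = 111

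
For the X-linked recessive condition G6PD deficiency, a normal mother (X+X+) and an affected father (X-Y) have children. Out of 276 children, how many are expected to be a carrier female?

Cross: X+X+ × X-Y
Offspring: 2 X+X-, 2 X+Y
Probability of a carrier female: 2/4 = 1/2
Expected count = 1/2 × 276 = 138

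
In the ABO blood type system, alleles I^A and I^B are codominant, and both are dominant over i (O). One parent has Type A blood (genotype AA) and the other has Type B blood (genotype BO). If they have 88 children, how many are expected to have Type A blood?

Cross: AA × BO
Possible offspring genotypes: 2 AB, 2 AO
Blood type counts: 2 Type AB, 2 Type A
Probability of Type A: 2/4 = 1/2
Expected count = 1/2 × 88 = 44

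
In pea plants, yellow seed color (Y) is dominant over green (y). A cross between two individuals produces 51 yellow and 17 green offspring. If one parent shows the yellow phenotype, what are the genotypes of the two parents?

Observed offspring: 51 yellow, 17 green
The observed ratio simplifies to 3:1. Green (yy) offspring appear, so each parent must contribute one y allele. The parent stated to show yellow carries Y, so it is Yy. The other parent is then either Yy or yy: Yy × yy would give a 1:1 split, whereas Yy × Yy gives 3:1 — matching the data. So both parents are heterozygous (Yy × Yy).
Parent genotypes: Yy × Yy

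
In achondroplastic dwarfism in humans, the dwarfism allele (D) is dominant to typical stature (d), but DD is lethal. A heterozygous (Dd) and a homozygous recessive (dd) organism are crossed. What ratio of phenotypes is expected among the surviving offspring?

Cross: Dd × dd
Punnett square offspring (before lethality): 2 Dd, 2 dd
No DD offspring are produced in this cross.
Ratio: 1 achondroplastic dwarf : 1 typical stature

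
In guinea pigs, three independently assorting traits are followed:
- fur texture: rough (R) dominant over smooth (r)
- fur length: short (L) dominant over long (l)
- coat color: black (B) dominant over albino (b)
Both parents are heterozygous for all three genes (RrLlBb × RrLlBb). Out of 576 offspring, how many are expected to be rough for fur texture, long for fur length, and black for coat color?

Trihybrid cross: RrLlBb × RrLlBb
Each trait segregates independently with a 3:1 phenotypic ratio, so each gene contributes 3/4 (dominant) or 1/4 (recessive).
Target: rough (fur texture), long (fur length), black (coat color)
Probability = product of independent per-trait probabilities
= 3/4 × 1/4 × 3/4 = 9/64
Expected count = 9/64 × 576 = 81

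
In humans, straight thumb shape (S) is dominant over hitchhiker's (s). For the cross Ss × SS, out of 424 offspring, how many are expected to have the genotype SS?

Punnett square for Ss × SS:
Offspring genotypes: 2 SS, 2 Ss
Total offspring: 4
Count with target: 2
Probability: 2/4 = 1/2
Expected count = 1/2 × 424 = 212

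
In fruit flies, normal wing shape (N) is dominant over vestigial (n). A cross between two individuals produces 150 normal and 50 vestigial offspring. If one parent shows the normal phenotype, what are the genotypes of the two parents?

Observed offspring: 150 normal, 50 vestigial
The observed ratio simplifies to 3:1. Vestigial (nn) offspring appear, so each parent must contribute one n allele. The parent stated to show normal carries N, so it is Nn. The other parent is then either Nn or nn: Nn × nn would give a 1:1 split, whereas Nn × Nn gives 3:1 — matching the data. So both parents are heterozygous (Nn × Nn).
Parent genotypes: Nn × Nn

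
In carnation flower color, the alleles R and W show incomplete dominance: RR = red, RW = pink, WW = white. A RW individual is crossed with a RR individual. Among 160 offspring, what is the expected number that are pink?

Punnett square for RW × RR:
Offspring genotypes: 2 RR, 2 RW
Phenotype counts: 2 red, 2 pink
pink: 2 out of 4 → fraction 1/2
Expected count = 1/2 × 160 = 80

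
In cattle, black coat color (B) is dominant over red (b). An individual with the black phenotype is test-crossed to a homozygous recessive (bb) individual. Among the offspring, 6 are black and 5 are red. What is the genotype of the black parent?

Test cross: ? × bb
Offspring: 6 black, 5 red — approximately 1:1.
A 1:1 ratio in a test cross indicates the unknown parent is heterozygous (Bb).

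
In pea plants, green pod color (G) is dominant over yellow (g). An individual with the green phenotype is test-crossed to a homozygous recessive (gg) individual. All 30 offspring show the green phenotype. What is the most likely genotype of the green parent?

Test cross: ? × gg
All offspring are green.
If the unknown parent were heterozygous (Gg), about half of 30 offspring would be yellow; none are. The unknown parent is most likely homozygous dominant (GG).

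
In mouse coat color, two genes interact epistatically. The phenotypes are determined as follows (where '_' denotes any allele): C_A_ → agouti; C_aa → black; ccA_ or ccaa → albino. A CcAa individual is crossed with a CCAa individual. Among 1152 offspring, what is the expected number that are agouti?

Cross: CcAa × CCAa — consider each gene separately:
C gene: Cc × CC → 2 CC, 2 Cc → 4 C_ (out of 4)
A gene: Aa × Aa → 1 AA, 2 Aa, 1 aa → 3 A_ : 1 aa (out of 4)
Genotype classes (out of 4 × 4 = 16): C_A_ = 4×3 = 12; C_aa = 4×1 = 4
Apply the phenotype rules: C_A_ (12) → agouti; C_aa (4) → black
Phenotype counts (out of 16): 12 agouti, 4 black
agouti: 12 out of 16 → fraction 3/4
Expected count = 3/4 × 1152 = 864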